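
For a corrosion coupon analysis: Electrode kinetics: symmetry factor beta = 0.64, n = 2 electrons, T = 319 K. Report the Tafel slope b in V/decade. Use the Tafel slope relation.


Apply the Tafel slope relation: b = 2.303*R*T/(beta*n*F)
Numerator: 2.303 * 8.314 * 319 = 6107.94
Denominator: 0.64 * 2 * 96485 = 123500.8
b = 6107.94 / 123500.8 = 0.049 V/decade

0.049 V/decade


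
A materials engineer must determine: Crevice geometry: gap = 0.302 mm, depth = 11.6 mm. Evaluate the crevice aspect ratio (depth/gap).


Aspect ratio = depth / gap
Ratio = 11.6 / 0.302 = 38.4

38.4


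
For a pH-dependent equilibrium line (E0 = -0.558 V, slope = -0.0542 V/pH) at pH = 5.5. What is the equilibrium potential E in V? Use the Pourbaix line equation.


Apply the Pourbaix line equation: E = E0 + slope*pH
E = -0.558 + (-0.0542)*5.5 = -0.558 + (-0.2981) = -0.8561 V
Rounded to 4 decimal places: E = -0.8561 V

-0.8561 V


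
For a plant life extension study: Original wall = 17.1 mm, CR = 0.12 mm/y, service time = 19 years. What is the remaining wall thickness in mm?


Remaining wall = original − CR × time
t = 17.1 − 0.12*19 = 17.1 − 2.28 = 14.82 mm

14.82 mm


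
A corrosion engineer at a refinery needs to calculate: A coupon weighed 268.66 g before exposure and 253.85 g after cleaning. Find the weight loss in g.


Weight loss = initial − final
WL = 268.66 − 253.85 = 14.81 g

14.81 g


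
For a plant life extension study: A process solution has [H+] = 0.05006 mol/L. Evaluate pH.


pH = −log10[H+]
pH = −log10(0.05006) = 1.3

1.3


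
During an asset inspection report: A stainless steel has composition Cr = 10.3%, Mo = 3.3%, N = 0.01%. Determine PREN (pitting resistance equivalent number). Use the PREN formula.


Apply the PREN formula: PREN = Cr + 3.3*Mo + 16*N
PREN = 10.3 + 3.3*3.3 + 16*0.01
PREN = 10.3 + 10.89 + 0.16 = 21.35

21.35


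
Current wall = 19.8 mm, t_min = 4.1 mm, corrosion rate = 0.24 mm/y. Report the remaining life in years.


Apply the remaining-life relation: RL = (t_current − t_min) / CR
RL = (19.8 − 4.1) / 0.24 = 15.7 / 0.24 = 65.4 years

65.4 years


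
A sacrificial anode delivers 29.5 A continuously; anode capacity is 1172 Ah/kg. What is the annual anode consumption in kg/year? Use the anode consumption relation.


Annual consumption = current * hours per year / capacity
Rate = 29.5 * 8760 / 1172 = 220.5 kg/year

220.5 kg/year


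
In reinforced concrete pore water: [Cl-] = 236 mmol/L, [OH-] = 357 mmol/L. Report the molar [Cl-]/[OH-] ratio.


Threshold parameter = [Cl-] / [OH-] (molar basis; both in mmol/L, so units cancel)
Ratio = 236 / 357 = 0.66

0.66


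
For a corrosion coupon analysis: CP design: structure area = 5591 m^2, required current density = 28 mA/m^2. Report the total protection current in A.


I = area * current density, then convert mA → A (÷1000)
I = 5591 * 28 / 1000 = 156.55 A

156.55 A


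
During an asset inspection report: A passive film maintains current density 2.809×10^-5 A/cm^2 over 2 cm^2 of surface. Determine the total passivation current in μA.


I = i_pass * A, then convert A → μA (×10^6)
I = 2.809×10^-5 * 2 * 10^6 = 56.18 μA

56.18 μA


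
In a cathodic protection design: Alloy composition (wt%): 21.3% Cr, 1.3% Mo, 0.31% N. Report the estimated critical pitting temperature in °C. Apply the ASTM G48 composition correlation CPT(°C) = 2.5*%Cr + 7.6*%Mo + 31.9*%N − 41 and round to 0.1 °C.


Apply the ASTM G48 empirical CPT estimate: CPT(°C) = 2.5*%Cr + 7.6*%Mo + 31.9*%N − 41
2.5*21.3 = 53.25; 7.6*1.3 = 9.88; 31.9*0.31 = 9.889
CPT = 53.25 + 9.88 + 9.889 − 41 = 32.019 °C
Rounded to 0.1 °C: CPT ≈ 32.0 °C

32.0 °C


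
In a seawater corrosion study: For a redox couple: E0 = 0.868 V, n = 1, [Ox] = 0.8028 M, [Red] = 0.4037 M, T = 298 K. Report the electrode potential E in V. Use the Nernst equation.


Apply the Nernst equation: E = E0 + (RT/nF)*ln([Ox]/[Red])
Step 1: RT/nF = 8.314*298/(1*96485) = 0.02567831 V
Step 2: [Ox]/[Red] = 0.8028/0.4037 = 1.988605
Step 3: ln(1.988605) = 0.687433
Step 4: correction = 0.02567831 * 0.687433 = 0.018 V
E = 0.868 + 0.018 = 0.886 V

0.886 V


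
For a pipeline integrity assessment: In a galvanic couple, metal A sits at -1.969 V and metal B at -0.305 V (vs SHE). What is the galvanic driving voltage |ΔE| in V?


Driving voltage is the absolute potential difference.
|ΔE| = |-1.969 − (-0.305)| = 1.664 V

1.664 V


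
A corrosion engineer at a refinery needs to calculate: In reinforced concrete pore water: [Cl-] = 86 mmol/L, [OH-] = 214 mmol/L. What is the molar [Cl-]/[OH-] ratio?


Threshold parameter = [Cl-] / [OH-] (molar basis; both in mmol/L, so units cancel)
Ratio = 86 / 214 = 0.4

0.4


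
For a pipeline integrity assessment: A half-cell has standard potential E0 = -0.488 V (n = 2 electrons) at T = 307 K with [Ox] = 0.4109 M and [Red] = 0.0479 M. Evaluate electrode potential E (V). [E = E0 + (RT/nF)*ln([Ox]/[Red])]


Apply the Nernst equation: E = E0 + (RT/nF)*ln([Ox]/[Red])
Step 1: RT/nF = 8.314*307/(2*96485) = 0.01322692 V
Step 2: [Ox]/[Red] = 0.4109/0.0479 = 8.578288
Step 3: ln(8.578288) = 2.149234
Step 4: correction = 0.01322692 * 2.149234 = 0.0284 V
E = -0.488 + 0.0284 = -0.4596 V

-0.4596 V


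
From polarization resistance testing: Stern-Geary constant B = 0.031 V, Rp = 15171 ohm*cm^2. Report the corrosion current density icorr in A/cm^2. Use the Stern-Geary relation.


Apply the Stern-Geary relation: icorr = B / Rp
icorr = 0.031 / 15171 = 2.043×10^-6 A/cm^2

2.043×10^-6 A/cm^2


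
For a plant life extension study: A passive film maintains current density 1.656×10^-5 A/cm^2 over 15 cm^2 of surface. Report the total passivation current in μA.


I = i_pass * A, then convert A → μA (×10^6)
I = 1.656×10^-5 * 15 * 10^6 = 248.4 μA

248.4 μA


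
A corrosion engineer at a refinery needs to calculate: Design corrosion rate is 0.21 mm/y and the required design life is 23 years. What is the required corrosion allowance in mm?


Corrosion allowance = CR × design life
CA = 0.21 * 23 = 4.83 mm

4.83 mm


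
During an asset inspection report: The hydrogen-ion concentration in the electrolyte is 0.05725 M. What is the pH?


pH = −log10[H+]
pH = −log10(0.05725) = 1.24

1.24


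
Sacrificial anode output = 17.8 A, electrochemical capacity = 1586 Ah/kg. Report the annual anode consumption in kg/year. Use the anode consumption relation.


Annual consumption = current * hours per year / capacity
Rate = 17.8 * 8760 / 1586 = 98.3 kg/year

98.3 kg/year


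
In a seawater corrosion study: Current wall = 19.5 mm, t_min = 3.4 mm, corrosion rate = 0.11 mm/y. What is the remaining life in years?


Apply the remaining-life relation: RL = (t_current − t_min) / CR
RL = (19.5 − 3.4) / 0.11 = 16.1 / 0.11 = 146.4 years

146.4 years


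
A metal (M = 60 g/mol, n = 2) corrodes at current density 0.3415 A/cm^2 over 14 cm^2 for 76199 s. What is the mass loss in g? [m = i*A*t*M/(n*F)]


Apply Faraday's law: m = i*A*t*M / (n*F)
Total charge passed Q = i*A*t = 0.3415*14*76199 = 364307.419 C
m = Q*M/(n*F) = 364307.419*60/(2*96485) = 113.274 g

113.274 g


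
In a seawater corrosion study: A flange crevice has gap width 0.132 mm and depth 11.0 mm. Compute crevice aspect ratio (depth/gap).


Aspect ratio = depth / gap
Ratio = 11.0 / 0.132 = 83.3

83.3


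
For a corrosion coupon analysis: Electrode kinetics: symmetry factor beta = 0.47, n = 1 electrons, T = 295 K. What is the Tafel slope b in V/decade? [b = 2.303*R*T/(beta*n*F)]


Apply the Tafel slope relation: b = 2.303*R*T/(beta*n*F)
Numerator: 2.303 * 8.314 * 295 = 5648.41
Denominator: 0.47 * 1 * 96485 = 45347.95
b = 5648.41 / 45347.95 = 0.125 V/decade

0.125 V/decade


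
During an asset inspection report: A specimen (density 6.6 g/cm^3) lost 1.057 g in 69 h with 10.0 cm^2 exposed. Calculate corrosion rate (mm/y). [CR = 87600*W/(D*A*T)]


Apply the mm/y weight-loss relation: CR = 87600 * W / (D * A * T)
Numerator: 87600 * 1.057 = 92593.2
Denominator: 6.6 * 10.0 * 69 = 4554.0
CR = 92593.2 / 4554.0 = 20.332279 mm/y

20.332279 mm/y


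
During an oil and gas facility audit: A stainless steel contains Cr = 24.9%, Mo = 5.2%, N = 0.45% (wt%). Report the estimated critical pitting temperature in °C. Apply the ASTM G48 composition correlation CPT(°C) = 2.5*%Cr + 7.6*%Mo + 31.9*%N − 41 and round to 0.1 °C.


Apply the ASTM G48 empirical CPT estimate: CPT(°C) = 2.5*%Cr + 7.6*%Mo + 31.9*%N − 41
2.5*24.9 = 62.25; 7.6*5.2 = 39.52; 31.9*0.45 = 14.355
CPT = 62.25 + 39.52 + 14.355 − 41 = 75.125 °C
Rounded to 0.1 °C: CPT ≈ 75.1 °C

75.1 °C


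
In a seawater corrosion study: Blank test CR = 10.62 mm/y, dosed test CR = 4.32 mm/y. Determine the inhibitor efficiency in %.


Apply the inhibitor-efficiency definition: IE = (CR_blank − CR_inh)/CR_blank × 100
IE = (10.62 − 4.32) / 10.62 × 100
IE = 6.3 / 10.62 × 100 = 59.3 %

59.3 %


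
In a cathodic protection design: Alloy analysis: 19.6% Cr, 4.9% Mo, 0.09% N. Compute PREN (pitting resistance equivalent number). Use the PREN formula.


Apply the PREN formula: PREN = Cr + 3.3*Mo + 16*N
PREN = 19.6 + 3.3*4.9 + 16*0.09
PREN = 19.6 + 16.17 + 1.44 = 37.21

37.21


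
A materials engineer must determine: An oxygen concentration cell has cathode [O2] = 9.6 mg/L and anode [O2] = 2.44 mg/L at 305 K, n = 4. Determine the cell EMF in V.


Apply the Nernst concentration-cell relation: E = (RT/nF)*ln(C_cathode/C_anode)
RT/nF = 8.314*305/(4*96485) = 0.00657037 V
ln(9.6/2.44) = 1.36977
E = 0.00657037 * 1.36977 = 0.009 V

0.009 V


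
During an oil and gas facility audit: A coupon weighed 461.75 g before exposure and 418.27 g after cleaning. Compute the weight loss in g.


Weight loss = initial − final
WL = 461.75 − 418.27 = 43.48 g

43.48 g


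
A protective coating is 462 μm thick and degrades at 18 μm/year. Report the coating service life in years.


Service life = thickness / degradation rate
Life = 462 / 18 = 25.7 years

25.7 years


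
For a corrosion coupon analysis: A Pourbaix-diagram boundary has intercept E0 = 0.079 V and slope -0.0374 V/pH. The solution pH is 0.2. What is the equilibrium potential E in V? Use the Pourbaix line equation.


Apply the Pourbaix line equation: E = E0 + slope*pH
E = 0.079 + (-0.0374)*0.2 = 0.079 + (-0.00748) = 0.07152 V
Rounded to 3 decimal places: E = 0.072 V

0.072 V


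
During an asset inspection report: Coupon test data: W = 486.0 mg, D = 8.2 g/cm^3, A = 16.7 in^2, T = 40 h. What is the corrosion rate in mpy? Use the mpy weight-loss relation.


Apply the mpy weight-loss relation: CR = 534 * W / (D * A * T)
Numerator: 534 * 486.0 = 259524.0
Denominator: 8.2 * 16.7 * 40 = 5477.6
CR = 259524.0 / 5477.6 = 47.3791 mpy

47.3791 mpy


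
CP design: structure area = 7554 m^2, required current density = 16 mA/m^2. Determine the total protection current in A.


I = area * current density, then convert mA → A (÷1000)
I = 7554 * 16 / 1000 = 120.86 A

120.86 A


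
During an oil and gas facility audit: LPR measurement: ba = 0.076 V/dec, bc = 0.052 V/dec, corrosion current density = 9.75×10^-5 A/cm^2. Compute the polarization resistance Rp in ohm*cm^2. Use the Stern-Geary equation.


Apply the Stern-Geary equation: Rp = ba*bc / (2.303*icorr*(ba+bc))
ba*bc = 0.076*0.052 = 0.003952
ba+bc = 0.128; 2.303*icorr*(ba+bc) = 2.303*9.75×10^-5*0.128 = 2.874144×10^-5
Rp = 0.003952 / 2.874144×10^-5 = 137.5 ohm*cm^2

137.5 ohm*cm^2


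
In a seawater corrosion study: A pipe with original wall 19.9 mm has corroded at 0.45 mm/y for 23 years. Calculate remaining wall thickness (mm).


Remaining wall = original − CR × time
t = 19.9 − 0.45*23 = 19.9 − 10.35 = 9.55 mm

9.55 mm


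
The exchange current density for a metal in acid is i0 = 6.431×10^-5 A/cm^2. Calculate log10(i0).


i0 = 6.431×10^-5 A/cm^2
log10(i0) = -4.192

-4.192


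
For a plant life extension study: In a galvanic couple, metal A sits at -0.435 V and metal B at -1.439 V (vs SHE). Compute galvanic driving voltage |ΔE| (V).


Driving voltage is the absolute potential difference.
|ΔE| = |-0.435 − (-1.439)| = 1.004 V

1.004 V


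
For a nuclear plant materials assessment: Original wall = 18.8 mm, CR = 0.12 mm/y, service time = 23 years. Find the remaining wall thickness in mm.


Remaining wall = original − CR × time
t = 18.8 − 0.12*23 = 18.8 − 2.76 = 16.04 mm

16.04 mm


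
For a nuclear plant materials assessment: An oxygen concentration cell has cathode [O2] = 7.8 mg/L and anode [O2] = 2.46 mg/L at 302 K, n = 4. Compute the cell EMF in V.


Apply the Nernst concentration-cell relation: E = (RT/nF)*ln(C_cathode/C_anode)
RT/nF = 8.314*302/(4*96485) = 0.00650575 V
ln(7.8/2.46) = 1.15396
E = 0.00650575 * 1.15396 = 0.00751 V

0.00751 V


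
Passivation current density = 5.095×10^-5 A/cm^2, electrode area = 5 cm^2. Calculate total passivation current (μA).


I = i_pass * A, then convert A → μA (×10^6)
I = 5.095×10^-5 * 5 * 10^6 = 254.75 μA

254.75 μA


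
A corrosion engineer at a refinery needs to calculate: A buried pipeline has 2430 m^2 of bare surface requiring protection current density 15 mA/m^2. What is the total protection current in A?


I = area * current density, then convert mA → A (÷1000)
I = 2430 * 15 / 1000 = 36.45 A

36.45 A


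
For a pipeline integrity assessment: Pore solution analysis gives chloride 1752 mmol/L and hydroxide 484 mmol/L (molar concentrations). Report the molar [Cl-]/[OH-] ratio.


Threshold parameter = [Cl-] / [OH-] (molar basis; both in mmol/L, so units cancel)
Ratio = 1752 / 484 = 3.62

3.62


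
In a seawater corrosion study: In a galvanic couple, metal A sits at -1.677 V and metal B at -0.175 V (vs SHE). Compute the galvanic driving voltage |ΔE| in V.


Driving voltage is the absolute potential difference.
|ΔE| = |-1.677 − (-0.175)| = 1.502 V

1.502 V


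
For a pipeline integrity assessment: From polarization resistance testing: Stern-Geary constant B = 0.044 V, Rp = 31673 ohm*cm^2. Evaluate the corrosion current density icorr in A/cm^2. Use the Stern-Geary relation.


Apply the Stern-Geary relation: icorr = B / Rp
icorr = 0.044 / 31673 = 1.389×10^-6 A/cm^2

1.389×10^-6 A/cm^2


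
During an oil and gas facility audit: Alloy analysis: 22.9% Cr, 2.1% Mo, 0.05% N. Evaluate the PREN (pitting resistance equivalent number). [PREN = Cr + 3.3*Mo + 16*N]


Apply the PREN formula: PREN = Cr + 3.3*Mo + 16*N
PREN = 22.9 + 3.3*2.1 + 16*0.05
PREN = 22.9 + 6.93 + 0.8 = 30.63

30.63


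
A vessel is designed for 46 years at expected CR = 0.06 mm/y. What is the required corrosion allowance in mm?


Corrosion allowance = CR × design life
CA = 0.06 * 46 = 2.76 mm

2.76 mm


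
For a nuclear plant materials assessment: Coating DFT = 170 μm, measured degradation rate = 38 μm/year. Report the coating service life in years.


Service life = thickness / degradation rate
Life = 170 / 38 = 4.5 years

4.5 years


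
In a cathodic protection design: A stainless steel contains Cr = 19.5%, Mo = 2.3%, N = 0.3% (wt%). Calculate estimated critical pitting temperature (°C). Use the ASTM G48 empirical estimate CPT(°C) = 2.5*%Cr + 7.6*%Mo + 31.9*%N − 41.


Apply the ASTM G48 empirical CPT estimate: CPT(°C) = 2.5*%Cr + 7.6*%Mo + 31.9*%N − 41
2.5*19.5 = 48.75; 7.6*2.3 = 17.48; 31.9*0.3 = 9.57
CPT = 48.75 + 17.48 + 9.57 − 41 = 34.8 °C
Rounded to 0.1 °C: CPT ≈ 34.8 °C

34.8 °C


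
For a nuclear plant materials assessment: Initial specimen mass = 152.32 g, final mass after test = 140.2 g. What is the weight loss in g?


Weight loss = initial − final
WL = 152.32 − 140.2 = 12.12 g

12.12 g


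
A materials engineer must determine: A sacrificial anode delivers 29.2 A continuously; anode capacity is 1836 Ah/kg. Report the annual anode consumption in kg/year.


Annual consumption = current * hours per year / capacity
Rate = 29.2 * 8760 / 1836 = 139.3 kg/year

139.3 kg/year


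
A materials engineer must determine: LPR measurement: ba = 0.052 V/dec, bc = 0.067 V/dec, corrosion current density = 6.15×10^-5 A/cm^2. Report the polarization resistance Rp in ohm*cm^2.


Apply the Stern-Geary equation: Rp = ba*bc / (2.303*icorr*(ba+bc))
ba*bc = 0.052*0.067 = 0.003484
ba+bc = 0.119; 2.303*icorr*(ba+bc) = 2.303*6.15×10^-5*0.119 = 1.6854505×10^-5
Rp = 0.003484 / 1.6854505×10^-5 = 206.71 ohm*cm^2

206.71 ohm*cm^2


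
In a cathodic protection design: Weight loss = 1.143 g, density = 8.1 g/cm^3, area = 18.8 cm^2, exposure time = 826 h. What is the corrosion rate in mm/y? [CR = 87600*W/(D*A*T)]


Apply the mm/y weight-loss relation: CR = 87600 * W / (D * A * T)
Numerator: 87600 * 1.143 = 100126.8
Denominator: 8.1 * 18.8 * 826 = 125783.28
CR = 100126.8 / 125783.28 = 0.796 mm/y

0.796 mm/y


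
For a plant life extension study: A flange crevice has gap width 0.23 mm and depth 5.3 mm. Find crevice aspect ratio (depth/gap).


Aspect ratio = depth / gap
Ratio = 5.3 / 0.23 = 23.0

23.0


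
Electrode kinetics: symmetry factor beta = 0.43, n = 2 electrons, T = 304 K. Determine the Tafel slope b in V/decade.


Apply the Tafel slope relation: b = 2.303*R*T/(beta*n*F)
Numerator: 2.303 * 8.314 * 304 = 5820.73
Denominator: 0.43 * 2 * 96485 = 82977.1
b = 5820.73 / 82977.1 = 0.07 V/decade

0.07 V/decade


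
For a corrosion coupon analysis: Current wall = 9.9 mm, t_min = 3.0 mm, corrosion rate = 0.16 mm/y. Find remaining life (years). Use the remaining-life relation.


Apply the remaining-life relation: RL = (t_current − t_min) / CR
RL = (9.9 − 3.0) / 0.16 = 6.9 / 0.16 = 43.1 years

43.1 years


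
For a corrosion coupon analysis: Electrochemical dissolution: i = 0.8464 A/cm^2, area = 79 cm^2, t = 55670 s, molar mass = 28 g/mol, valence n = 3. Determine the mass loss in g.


Apply Faraday's law: m = i*A*t*M / (n*F)
Total charge passed Q = i*A*t = 0.8464*79*55670 = 3722407.952 C
m = Q*M/(n*F) = 3722407.952*28/(3*96485) = 360.08161 g

360.08161 g


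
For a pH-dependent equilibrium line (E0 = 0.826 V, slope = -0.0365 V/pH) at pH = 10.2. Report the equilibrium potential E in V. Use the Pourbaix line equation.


Apply the Pourbaix line equation: E = E0 + slope*pH
E = 0.826 + (-0.0365)*10.2 = 0.826 + (-0.3723) = 0.4537 V
Rounded to 4 decimal places: E = 0.4537 V

0.4537 V


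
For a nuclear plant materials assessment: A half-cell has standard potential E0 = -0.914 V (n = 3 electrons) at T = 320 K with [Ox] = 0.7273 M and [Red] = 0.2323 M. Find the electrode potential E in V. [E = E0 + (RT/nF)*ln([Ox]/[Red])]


Apply the Nernst equation: E = E0 + (RT/nF)*ln([Ox]/[Red])
Step 1: RT/nF = 8.314*320/(3*96485) = 0.00919134 V
Step 2: [Ox]/[Red] = 0.7273/0.2323 = 3.130865
Step 3: ln(3.130865) = 1.141309
Step 4: correction = 0.00919134 * 1.141309 = 0.01 V
E = -0.914 + 0.01 = -0.904 V

-0.904 V


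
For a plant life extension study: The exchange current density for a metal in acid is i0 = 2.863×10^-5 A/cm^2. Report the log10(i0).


i0 = 2.863×10^-5 A/cm^2
log10(i0) = -4.543

-4.543


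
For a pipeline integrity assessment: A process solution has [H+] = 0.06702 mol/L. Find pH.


pH = −log10[H+]
pH = −log10(0.06702) = 1.17

1.17


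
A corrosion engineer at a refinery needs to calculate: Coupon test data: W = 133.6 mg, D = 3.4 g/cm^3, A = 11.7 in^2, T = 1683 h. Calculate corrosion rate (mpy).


Apply the mpy weight-loss relation: CR = 534 * W / (D * A * T)
Numerator: 534 * 133.6 = 71342.4
Denominator: 3.4 * 11.7 * 1683 = 66949.74
CR = 71342.4 / 66949.74 = 1.066 mpy

1.066 mpy


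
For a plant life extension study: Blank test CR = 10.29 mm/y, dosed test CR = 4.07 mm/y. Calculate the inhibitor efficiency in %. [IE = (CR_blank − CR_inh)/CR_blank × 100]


Apply the inhibitor-efficiency definition: IE = (CR_blank − CR_inh)/CR_blank × 100
IE = (10.29 − 4.07) / 10.29 × 100
IE = 6.22 / 10.29 × 100 = 60.4 %

60.4 %


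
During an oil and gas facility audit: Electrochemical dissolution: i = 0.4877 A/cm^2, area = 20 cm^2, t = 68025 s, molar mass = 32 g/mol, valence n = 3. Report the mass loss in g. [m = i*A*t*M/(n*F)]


Apply Faraday's law: m = i*A*t*M / (n*F)
Total charge passed Q = i*A*t = 0.4877*20*68025 = 663515.85 C
m = Q*M/(n*F) = 663515.85*32/(3*96485) = 73.3534 g

73.3534 g


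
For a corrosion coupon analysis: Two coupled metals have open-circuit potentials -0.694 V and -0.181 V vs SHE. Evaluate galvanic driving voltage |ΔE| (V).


Driving voltage is the absolute potential difference.
|ΔE| = |-0.694 − (-0.181)| = 0.513 V

0.513 V


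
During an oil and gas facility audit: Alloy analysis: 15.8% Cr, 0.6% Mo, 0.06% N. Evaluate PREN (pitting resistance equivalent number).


Apply the PREN formula: PREN = Cr + 3.3*Mo + 16*N
PREN = 15.8 + 3.3*0.6 + 16*0.06
PREN = 15.8 + 1.98 + 0.96 = 18.74

18.74


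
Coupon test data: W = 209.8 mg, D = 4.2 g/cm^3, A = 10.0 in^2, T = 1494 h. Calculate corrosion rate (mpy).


Apply the mpy weight-loss relation: CR = 534 * W / (D * A * T)
Numerator: 534 * 209.8 = 112033.2
Denominator: 4.2 * 10.0 * 1494 = 62748.0
CR = 112033.2 / 62748.0 = 1.785 mpy

1.785 mpy


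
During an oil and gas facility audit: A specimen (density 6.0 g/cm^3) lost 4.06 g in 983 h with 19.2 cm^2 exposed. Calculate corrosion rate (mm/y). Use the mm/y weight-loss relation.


Apply the mm/y weight-loss relation: CR = 87600 * W / (D * A * T)
Numerator: 87600 * 4.06 = 355656.0
Denominator: 6.0 * 19.2 * 983 = 113241.6
CR = 355656.0 / 113241.6 = 3.14068 mm/y

3.14068 mm/y


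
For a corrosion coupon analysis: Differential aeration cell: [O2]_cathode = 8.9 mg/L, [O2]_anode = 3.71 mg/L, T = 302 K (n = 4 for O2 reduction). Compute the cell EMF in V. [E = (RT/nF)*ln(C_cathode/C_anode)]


Apply the Nernst concentration-cell relation: E = (RT/nF)*ln(C_cathode/C_anode)
RT/nF = 8.314*302/(4*96485) = 0.00650575 V
ln(8.9/3.71) = 0.87502
E = 0.00650575 * 0.87502 = 0.00569 V

0.00569 V


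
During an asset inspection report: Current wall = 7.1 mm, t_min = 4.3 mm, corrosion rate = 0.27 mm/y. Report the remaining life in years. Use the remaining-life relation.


Apply the remaining-life relation: RL = (t_current − t_min) / CR
RL = (7.1 − 4.3) / 0.27 = 2.8 / 0.27 = 10.4 years

10.4 years


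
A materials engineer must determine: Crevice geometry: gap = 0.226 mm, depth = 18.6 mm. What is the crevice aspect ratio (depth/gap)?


Aspect ratio = depth / gap
Ratio = 18.6 / 0.226 = 82.3

82.3


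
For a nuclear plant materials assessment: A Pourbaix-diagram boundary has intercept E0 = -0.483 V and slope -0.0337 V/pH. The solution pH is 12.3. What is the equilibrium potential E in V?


Apply the Pourbaix line equation: E = E0 + slope*pH
E = -0.483 + (-0.0337)*12.3 = -0.483 + (-0.41451) = -0.89751 V
Rounded to 3 decimal places: E = -0.898 V

-0.898 V


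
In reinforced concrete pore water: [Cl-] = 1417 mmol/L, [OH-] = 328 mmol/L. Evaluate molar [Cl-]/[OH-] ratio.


Threshold parameter = [Cl-] / [OH-] (molar basis; both in mmol/L, so units cancel)
Ratio = 1417 / 328 = 4.32

4.32


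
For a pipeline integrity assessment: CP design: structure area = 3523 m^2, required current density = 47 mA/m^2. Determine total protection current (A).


I = area * current density, then convert mA → A (÷1000)
I = 3523 * 47 / 1000 = 165.58 A

165.58 A


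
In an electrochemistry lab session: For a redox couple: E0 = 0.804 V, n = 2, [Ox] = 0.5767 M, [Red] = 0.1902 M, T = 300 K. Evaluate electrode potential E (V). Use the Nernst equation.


Apply the Nernst equation: E = E0 + (RT/nF)*ln([Ox]/[Red])
Step 1: RT/nF = 8.314*300/(2*96485) = 0.01292533 V
Step 2: [Ox]/[Red] = 0.5767/0.1902 = 3.032072
Step 3: ln(3.032072) = 1.109246
Step 4: correction = 0.01292533 * 1.109246 = 0.014 V
E = 0.804 + 0.014 = 0.818 V

0.818 V


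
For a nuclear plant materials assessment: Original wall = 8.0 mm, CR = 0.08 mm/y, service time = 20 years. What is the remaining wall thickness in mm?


Remaining wall = original − CR × time
t = 8.0 − 0.08*20 = 8.0 − 1.6 = 6.4 mm

6.4 mm


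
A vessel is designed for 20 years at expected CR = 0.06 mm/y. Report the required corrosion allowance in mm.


Corrosion allowance = CR × design life
CA = 0.06 * 20 = 1.2 mm

1.2 mm


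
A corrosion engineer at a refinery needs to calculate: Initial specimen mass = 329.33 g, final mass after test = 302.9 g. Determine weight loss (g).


Weight loss = initial − final
WL = 329.33 − 302.9 = 26.43 g

26.43 g


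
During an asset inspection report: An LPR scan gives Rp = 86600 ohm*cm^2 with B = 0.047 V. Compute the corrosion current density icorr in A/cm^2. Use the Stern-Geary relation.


Apply the Stern-Geary relation: icorr = B / Rp
icorr = 0.047 / 86600 = 5.427×10^-7 A/cm^2

5.427×10^-7 A/cm^2


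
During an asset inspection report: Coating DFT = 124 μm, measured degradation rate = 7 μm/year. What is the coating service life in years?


Service life = thickness / degradation rate
Life = 124 / 7 = 17.7 years

17.7 years


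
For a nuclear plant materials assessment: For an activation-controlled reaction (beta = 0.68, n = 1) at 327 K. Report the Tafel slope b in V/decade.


Apply the Tafel slope relation: b = 2.303*R*T/(beta*n*F)
Numerator: 2.303 * 8.314 * 327 = 6261.12
Denominator: 0.68 * 1 * 96485 = 65609.8
b = 6261.12 / 65609.8 = 0.0954 V/decade

0.0954 V/decade


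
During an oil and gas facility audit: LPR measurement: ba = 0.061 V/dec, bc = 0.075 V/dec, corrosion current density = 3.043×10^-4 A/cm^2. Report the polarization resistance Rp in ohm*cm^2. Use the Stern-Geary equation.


Apply the Stern-Geary equation: Rp = ba*bc / (2.303*icorr*(ba+bc))
ba*bc = 0.061*0.075 = 0.004575
ba+bc = 0.136; 2.303*icorr*(ba+bc) = 2.303*3.043×10^-4*0.136 = 9.5309194×10^-5
Rp = 0.004575 / 9.5309194×10^-5 = 48.0 ohm*cm^2

48.0 ohm*cm^2


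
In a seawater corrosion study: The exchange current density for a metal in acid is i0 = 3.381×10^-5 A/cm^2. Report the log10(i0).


i0 = 3.381×10^-5 A/cm^2
log10(i0) = -4.471

-4.471


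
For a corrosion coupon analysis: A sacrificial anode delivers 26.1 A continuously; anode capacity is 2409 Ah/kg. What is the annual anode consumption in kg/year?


Annual consumption = current * hours per year / capacity
Rate = 26.1 * 8760 / 2409 = 94.9 kg/year

94.9 kg/year


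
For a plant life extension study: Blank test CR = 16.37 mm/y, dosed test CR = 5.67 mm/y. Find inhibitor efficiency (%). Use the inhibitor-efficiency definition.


Apply the inhibitor-efficiency definition: IE = (CR_blank − CR_inh)/CR_blank × 100
IE = (16.37 − 5.67) / 16.37 × 100
IE = 10.7 / 16.37 × 100 = 65.4 %

65.4 %


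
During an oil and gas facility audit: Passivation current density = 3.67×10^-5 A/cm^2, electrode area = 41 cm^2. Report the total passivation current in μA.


I = i_pass * A, then convert A → μA (×10^6)
I = 3.67×10^-5 * 41 * 10^6 = 1504.7 μA

1504.7 μA


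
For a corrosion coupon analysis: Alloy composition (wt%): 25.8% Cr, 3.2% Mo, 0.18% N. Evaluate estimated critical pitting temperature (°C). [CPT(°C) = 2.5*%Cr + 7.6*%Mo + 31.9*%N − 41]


Apply the ASTM G48 empirical CPT estimate: CPT(°C) = 2.5*%Cr + 7.6*%Mo + 31.9*%N − 41
2.5*25.8 = 64.5; 7.6*3.2 = 24.32; 31.9*0.18 = 5.742
CPT = 64.5 + 24.32 + 5.742 − 41 = 53.562 °C
Rounded to 0.1 °C: CPT ≈ 53.6 °C

53.6 °C


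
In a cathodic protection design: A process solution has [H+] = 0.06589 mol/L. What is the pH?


pH = −log10[H+]
pH = −log10(0.06589) = 1.18

1.18


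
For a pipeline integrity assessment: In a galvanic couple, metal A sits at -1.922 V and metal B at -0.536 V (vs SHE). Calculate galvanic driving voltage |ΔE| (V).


Driving voltage is the absolute potential difference.
|ΔE| = |-1.922 − (-0.536)| = 1.386 V

1.386 V


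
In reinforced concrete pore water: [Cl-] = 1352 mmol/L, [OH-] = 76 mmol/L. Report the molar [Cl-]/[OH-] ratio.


Threshold parameter = [Cl-] / [OH-] (molar basis; both in mmol/L, so units cancel)
Ratio = 1352 / 76 = 17.79

17.79


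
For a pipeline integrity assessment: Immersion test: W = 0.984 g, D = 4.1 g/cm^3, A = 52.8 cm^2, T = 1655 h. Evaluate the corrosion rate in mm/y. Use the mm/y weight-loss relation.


Apply the mm/y weight-loss relation: CR = 87600 * W / (D * A * T)
Numerator: 87600 * 0.984 = 86198.4
Denominator: 4.1 * 52.8 * 1655 = 358274.4
CR = 86198.4 / 358274.4 = 0.24059 mm/y

0.24059 mm/y


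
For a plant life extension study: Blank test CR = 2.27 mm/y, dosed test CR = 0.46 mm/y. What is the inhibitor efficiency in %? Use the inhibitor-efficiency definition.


Apply the inhibitor-efficiency definition: IE = (CR_blank − CR_inh)/CR_blank × 100
IE = (2.27 − 0.46) / 2.27 × 100
IE = 1.81 / 2.27 × 100 = 79.7 %

79.7 %


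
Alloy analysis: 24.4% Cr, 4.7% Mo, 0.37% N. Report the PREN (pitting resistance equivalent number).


Apply the PREN formula: PREN = Cr + 3.3*Mo + 16*N
PREN = 24.4 + 3.3*4.7 + 16*0.37
PREN = 24.4 + 15.51 + 5.92 = 45.83

45.83


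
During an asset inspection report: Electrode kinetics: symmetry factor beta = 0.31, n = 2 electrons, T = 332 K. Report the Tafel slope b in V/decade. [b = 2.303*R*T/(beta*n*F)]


Apply the Tafel slope relation: b = 2.303*R*T/(beta*n*F)
Numerator: 2.303 * 8.314 * 332 = 6356.85
Denominator: 0.31 * 2 * 96485 = 59820.7
b = 6356.85 / 59820.7 = 0.1063 V/decade

0.1063 V/decade


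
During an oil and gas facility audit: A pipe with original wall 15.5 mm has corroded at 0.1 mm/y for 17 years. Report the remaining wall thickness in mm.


Remaining wall = original − CR × time
t = 15.5 − 0.1*17 = 15.5 − 1.7 = 13.8 mm

13.8 mm


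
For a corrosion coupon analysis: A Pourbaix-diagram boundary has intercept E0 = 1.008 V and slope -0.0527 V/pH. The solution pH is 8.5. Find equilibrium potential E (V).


Apply the Pourbaix line equation: E = E0 + slope*pH
E = 1.008 + (-0.0527)*8.5 = 1.008 + (-0.44795) = 0.56005 V
Rounded to 3 decimal places: E = 0.560 V

0.560 V


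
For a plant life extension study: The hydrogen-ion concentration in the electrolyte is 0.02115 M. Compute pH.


pH = −log10[H+]
pH = −log10(0.02115) = 1.67

1.67


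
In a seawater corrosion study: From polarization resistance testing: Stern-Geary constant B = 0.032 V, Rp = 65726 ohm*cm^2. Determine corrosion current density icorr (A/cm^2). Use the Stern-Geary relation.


Apply the Stern-Geary relation: icorr = B / Rp
icorr = 0.032 / 65726 = 4.869×10^-7 A/cm^2

4.869×10^-7 A/cm^2


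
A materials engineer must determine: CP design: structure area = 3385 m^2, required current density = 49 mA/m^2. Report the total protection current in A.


I = area * current density, then convert mA → A (÷1000)
I = 3385 * 49 / 1000 = 165.87 A

165.87 A


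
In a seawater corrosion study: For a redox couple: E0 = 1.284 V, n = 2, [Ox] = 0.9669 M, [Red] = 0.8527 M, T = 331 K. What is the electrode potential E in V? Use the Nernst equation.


Apply the Nernst equation: E = E0 + (RT/nF)*ln([Ox]/[Red])
Step 1: RT/nF = 8.314*331/(2*96485) = 0.01426094 V
Step 2: [Ox]/[Red] = 0.9669/0.8527 = 1.133928
Step 3: ln(1.133928) = 0.125688
Step 4: correction = 0.01426094 * 0.125688 = 0.002 V
E = 1.284 + 0.002 = 1.286 V

1.286 V


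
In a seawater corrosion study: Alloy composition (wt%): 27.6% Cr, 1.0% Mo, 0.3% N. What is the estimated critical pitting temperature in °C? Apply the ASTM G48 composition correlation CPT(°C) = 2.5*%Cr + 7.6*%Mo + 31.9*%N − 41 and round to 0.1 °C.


Apply the ASTM G48 empirical CPT estimate: CPT(°C) = 2.5*%Cr + 7.6*%Mo + 31.9*%N − 41
2.5*27.6 = 69; 7.6*1.0 = 7.6; 31.9*0.3 = 9.57
CPT = 69 + 7.6 + 9.57 − 41 = 45.17 °C
Rounded to 0.1 °C: CPT ≈ 45.2 °C

45.2 °C


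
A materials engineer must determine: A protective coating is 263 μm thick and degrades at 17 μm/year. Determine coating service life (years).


Service life = thickness / degradation rate
Life = 263 / 17 = 15.5 years

15.5 years


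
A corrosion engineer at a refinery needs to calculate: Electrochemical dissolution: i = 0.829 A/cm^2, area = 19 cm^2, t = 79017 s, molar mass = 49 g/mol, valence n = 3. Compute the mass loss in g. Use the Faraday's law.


Apply Faraday's law: m = i*A*t*M / (n*F)
Total charge passed Q = i*A*t = 0.829*19*79017 = 1244596.767 C
m = Q*M/(n*F) = 1244596.767*49/(3*96485) = 210.6899 g

210.6899 g


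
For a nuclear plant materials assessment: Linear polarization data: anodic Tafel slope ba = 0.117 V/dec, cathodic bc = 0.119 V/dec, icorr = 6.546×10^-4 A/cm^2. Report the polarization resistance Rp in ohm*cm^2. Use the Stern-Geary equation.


Apply the Stern-Geary equation: Rp = ba*bc / (2.303*icorr*(ba+bc))
ba*bc = 0.117*0.119 = 0.013923
ba+bc = 0.236; 2.303*icorr*(ba+bc) = 2.303*6.546×10^-4*0.236 = 3.5578034×10^-4
Rp = 0.013923 / 3.5578034×10^-4 = 39.13 ohm*cm^2

39.13 ohm*cm^2


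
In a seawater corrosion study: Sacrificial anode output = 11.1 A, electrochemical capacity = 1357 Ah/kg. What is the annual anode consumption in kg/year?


Annual consumption = current * hours per year / capacity
Rate = 11.1 * 8760 / 1357 = 71.7 kg/year

71.7 kg/year


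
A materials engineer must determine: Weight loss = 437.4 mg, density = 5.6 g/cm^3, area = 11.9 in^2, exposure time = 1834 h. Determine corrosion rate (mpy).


Apply the mpy weight-loss relation: CR = 534 * W / (D * A * T)
Numerator: 534 * 437.4 = 233571.6
Denominator: 5.6 * 11.9 * 1834 = 122217.76
CR = 233571.6 / 122217.76 = 1.911 mpy

1.911 mpy


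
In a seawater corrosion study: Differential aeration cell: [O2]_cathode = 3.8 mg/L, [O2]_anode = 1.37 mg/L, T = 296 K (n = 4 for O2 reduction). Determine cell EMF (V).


Apply the Nernst concentration-cell relation: E = (RT/nF)*ln(C_cathode/C_anode)
RT/nF = 8.314*296/(4*96485) = 0.00637649 V
ln(3.8/1.37) = 1.02019
E = 0.00637649 * 1.02019 = 0.00651 V

0.00651 V


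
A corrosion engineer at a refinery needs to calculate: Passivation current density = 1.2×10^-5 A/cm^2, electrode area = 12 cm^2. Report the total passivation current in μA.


I = i_pass * A, then convert A → μA (×10^6)
I = 1.2×10^-5 * 12 * 10^6 = 144.0 μA

144.0 μA


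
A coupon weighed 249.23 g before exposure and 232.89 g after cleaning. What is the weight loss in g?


Weight loss = initial − final
WL = 249.23 − 232.89 = 16.34 g

16.34 g


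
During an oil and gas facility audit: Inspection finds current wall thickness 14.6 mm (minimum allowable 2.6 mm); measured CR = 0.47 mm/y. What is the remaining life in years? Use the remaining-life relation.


Apply the remaining-life relation: RL = (t_current − t_min) / CR
RL = (14.6 − 2.6) / 0.47 = 12.0 / 0.47 = 25.5 years

25.5 years


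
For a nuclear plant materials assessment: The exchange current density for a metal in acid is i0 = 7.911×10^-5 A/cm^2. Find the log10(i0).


i0 = 7.911×10^-5 A/cm^2
log10(i0) = -4.102

-4.102


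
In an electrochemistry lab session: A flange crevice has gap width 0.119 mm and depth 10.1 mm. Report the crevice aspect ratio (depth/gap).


Aspect ratio = depth / gap
Ratio = 10.1 / 0.119 = 84.9

84.9


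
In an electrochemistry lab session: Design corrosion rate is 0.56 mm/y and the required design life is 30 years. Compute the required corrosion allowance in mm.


Corrosion allowance = CR × design life
CA = 0.56 * 30 = 16.8 mm

16.8 mm


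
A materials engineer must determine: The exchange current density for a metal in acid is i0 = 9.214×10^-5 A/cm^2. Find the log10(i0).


i0 = 9.214×10^-5 A/cm^2
log10(i0) = -4.036

-4.036


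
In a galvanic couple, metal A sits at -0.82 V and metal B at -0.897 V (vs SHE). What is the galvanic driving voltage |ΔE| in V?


Driving voltage is the absolute potential difference.
|ΔE| = |-0.82 − (-0.897)| = 0.077 V

0.077 V


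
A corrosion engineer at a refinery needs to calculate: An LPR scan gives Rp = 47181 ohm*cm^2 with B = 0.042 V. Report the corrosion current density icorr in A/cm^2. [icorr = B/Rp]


Apply the Stern-Geary relation: icorr = B / Rp
icorr = 0.042 / 47181 = 8.902×10^-7 A/cm^2

8.902×10^-7 A/cm^2


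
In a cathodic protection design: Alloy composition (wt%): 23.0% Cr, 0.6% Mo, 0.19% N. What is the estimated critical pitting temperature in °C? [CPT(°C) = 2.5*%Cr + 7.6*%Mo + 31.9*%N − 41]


Apply the ASTM G48 empirical CPT estimate: CPT(°C) = 2.5*%Cr + 7.6*%Mo + 31.9*%N − 41
2.5*23.0 = 57.5; 7.6*0.6 = 4.56; 31.9*0.19 = 6.061
CPT = 57.5 + 4.56 + 6.061 − 41 = 27.121 °C
Rounded to 0.1 °C: CPT ≈ 27.1 °C

27.1 °C


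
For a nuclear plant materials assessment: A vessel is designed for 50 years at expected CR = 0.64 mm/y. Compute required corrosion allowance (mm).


Corrosion allowance = CR × design life
CA = 0.64 * 50 = 32.0 mm

32.0 mm


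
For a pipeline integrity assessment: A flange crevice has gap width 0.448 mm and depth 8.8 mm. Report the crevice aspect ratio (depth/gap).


Aspect ratio = depth / gap
Ratio = 8.8 / 0.448 = 19.6

19.6


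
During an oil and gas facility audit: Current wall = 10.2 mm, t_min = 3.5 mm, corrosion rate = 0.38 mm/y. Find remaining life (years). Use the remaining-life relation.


Apply the remaining-life relation: RL = (t_current − t_min) / CR
RL = (10.2 − 3.5) / 0.38 = 6.7 / 0.38 = 17.6 years

17.6 years


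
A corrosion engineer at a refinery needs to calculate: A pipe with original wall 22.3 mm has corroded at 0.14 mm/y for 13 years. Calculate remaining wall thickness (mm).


Remaining wall = original − CR × time
t = 22.3 − 0.14*13 = 22.3 − 1.82 = 20.48 mm

20.48 mm


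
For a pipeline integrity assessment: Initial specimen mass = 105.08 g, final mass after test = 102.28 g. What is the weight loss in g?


Weight loss = initial − final
WL = 105.08 − 102.28 = 2.8 g

2.8 g


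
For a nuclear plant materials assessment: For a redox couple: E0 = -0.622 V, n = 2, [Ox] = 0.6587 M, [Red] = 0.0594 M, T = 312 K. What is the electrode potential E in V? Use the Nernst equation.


Apply the Nernst equation: E = E0 + (RT/nF)*ln([Ox]/[Red])
Step 1: RT/nF = 8.314*312/(2*96485) = 0.01344234 V
Step 2: [Ox]/[Red] = 0.6587/0.0594 = 11.089226
Step 3: ln(11.089226) = 2.405974
Step 4: correction = 0.01344234 * 2.405974 = 0.032 V
E = -0.622 + 0.032 = -0.59 V

-0.59 V


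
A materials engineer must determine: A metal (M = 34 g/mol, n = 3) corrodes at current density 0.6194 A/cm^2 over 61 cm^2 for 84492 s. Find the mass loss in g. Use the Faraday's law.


Apply Faraday's law: m = i*A*t*M / (n*F)
Total charge passed Q = i*A*t = 0.6194*61*84492 = 3192395.0328 C
m = Q*M/(n*F) = 3192395.0328*34/(3*96485) = 374.986 g

374.986 g


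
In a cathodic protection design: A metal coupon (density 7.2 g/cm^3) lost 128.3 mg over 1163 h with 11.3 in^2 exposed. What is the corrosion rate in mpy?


Apply the mpy weight-loss relation: CR = 534 * W / (D * A * T)
Numerator: 534 * 128.3 = 68512.2
Denominator: 7.2 * 11.3 * 1163 = 94621.68
CR = 68512.2 / 94621.68 = 0.72406 mpy

0.72406 mpy


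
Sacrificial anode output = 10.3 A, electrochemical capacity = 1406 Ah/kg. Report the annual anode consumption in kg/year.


Annual consumption = current * hours per year / capacity
Rate = 10.3 * 8760 / 1406 = 64.2 kg/year

64.2 kg/year


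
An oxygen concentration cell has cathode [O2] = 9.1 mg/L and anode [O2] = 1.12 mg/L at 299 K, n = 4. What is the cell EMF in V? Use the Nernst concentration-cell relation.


Apply the Nernst concentration-cell relation: E = (RT/nF)*ln(C_cathode/C_anode)
RT/nF = 8.314*299/(4*96485) = 0.00644112 V
ln(9.1/1.12) = 2.09495
E = 0.00644112 * 2.09495 = 0.01349 V

0.01349 V


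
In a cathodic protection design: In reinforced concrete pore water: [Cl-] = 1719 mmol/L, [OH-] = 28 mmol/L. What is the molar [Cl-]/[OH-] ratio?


Threshold parameter = [Cl-] / [OH-] (molar basis; both in mmol/L, so units cancel)
Ratio = 1719 / 28 = 61.39

61.39
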